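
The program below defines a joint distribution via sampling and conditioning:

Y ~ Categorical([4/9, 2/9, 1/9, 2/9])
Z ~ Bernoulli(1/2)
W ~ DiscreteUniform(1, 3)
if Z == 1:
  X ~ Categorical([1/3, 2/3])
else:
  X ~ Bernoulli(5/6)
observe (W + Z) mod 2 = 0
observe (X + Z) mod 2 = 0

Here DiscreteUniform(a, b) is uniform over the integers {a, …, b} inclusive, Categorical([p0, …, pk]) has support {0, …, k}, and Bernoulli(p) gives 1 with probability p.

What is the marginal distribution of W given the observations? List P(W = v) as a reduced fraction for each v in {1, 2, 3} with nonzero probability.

Enumerate traces; 12 have nonzero weight after conditioning:
  (Y=0, Z=0, W=2, X=0) weight 1/81
  (Y=0, Z=1, W=1, X=1) weight 4/81
  (Y=0, Z=1, W=3, X=1) weight 4/81
  (Y=1, Z=0, W=2, X=0) weight 1/162
  (Y=1, Z=1, W=1, X=1) weight 2/81
  (Y=1, Z=1, W=3, X=1) weight 2/81
  (Y=2, Z=0, W=2, X=0) weight 1/324
  (Y=2, Z=1, W=1, X=1) weight 1/81
  … 4 more
Group by W:
  weight(W=1) = 1/9
  weight(W=2) = 1/36
  weight(W=3) = 1/9
Total weight = 1/9 + 1/36 + 1/9 = 1/4
P(W=1 | obs) = 1/9 / 1/4 = 4/9
P(W=2 | obs) = 1/36 / 1/4 = 1/9
P(W=3 | obs) = 1/9 / 1/4 = 4/9

P(W=1) = 4/9, P(W=2) = 1/9, P(W=3) = 4/9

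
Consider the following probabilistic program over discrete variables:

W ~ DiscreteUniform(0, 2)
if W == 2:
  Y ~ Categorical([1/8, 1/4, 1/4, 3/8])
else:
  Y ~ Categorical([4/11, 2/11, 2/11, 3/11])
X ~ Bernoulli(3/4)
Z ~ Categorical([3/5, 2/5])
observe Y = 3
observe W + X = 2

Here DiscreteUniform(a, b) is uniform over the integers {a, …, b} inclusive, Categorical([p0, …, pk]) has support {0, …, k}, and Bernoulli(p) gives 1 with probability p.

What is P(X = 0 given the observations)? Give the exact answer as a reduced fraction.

P(X = 0 | obs) = 11/35

Enumerate traces; 4 have nonzero weight after conditioning:
  (W=1, Y=3, X=1, Z=0) weight 9/220
  (W=1, Y=3, X=1, Z=1) weight 3/110
  (W=2, Y=3, X=0, Z=0) weight 3/160
  (W=2, Y=3, X=0, Z=1) weight 1/80
Group by X:
  weight(X=0) = 1/32
  weight(X=1) = 3/44
Total weight = 1/32 + 3/44 = 35/352
P(X=0 | obs) = 1/32 / 35/352 = 11/35
P(X=1 | obs) = 3/44 / 35/352 = 24/35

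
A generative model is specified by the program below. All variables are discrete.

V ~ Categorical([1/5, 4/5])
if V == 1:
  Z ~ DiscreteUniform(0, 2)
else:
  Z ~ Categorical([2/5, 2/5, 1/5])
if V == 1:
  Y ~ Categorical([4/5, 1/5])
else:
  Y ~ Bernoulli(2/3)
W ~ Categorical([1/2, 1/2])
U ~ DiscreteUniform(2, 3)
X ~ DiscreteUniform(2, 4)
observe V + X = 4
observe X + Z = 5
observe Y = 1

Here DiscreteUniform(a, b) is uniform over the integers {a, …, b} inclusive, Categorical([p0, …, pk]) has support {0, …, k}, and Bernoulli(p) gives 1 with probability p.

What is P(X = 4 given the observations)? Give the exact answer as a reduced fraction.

P(X = 4 | obs) = 1/2

Enumerate traces; 8 have nonzero weight after conditioning:
  (V=0, Z=1, Y=1, W=0, U=2, X=4) weight 1/225
  (V=0, Z=1, Y=1, W=0, U=3, X=4) weight 1/225
  (V=0, Z=1, Y=1, W=1, U=2, X=4) weight 1/225
  (V=0, Z=1, Y=1, W=1, U=3, X=4) weight 1/225
  (V=1, Z=2, Y=1, W=0, U=2, X=3) weight 1/225
  (V=1, Z=2, Y=1, W=0, U=3, X=3) weight 1/225
  (V=1, Z=2, Y=1, W=1, U=2, X=3) weight 1/225
  (V=1, Z=2, Y=1, W=1, U=3, X=3) weight 1/225
Group by X:
  weight(X=3) = 4/225
  weight(X=4) = 4/225
Total weight = 4/225 + 4/225 = 8/225
P(X=3 | obs) = 4/225 / 8/225 = 1/2
P(X=4 | obs) = 4/225 / 8/225 = 1/2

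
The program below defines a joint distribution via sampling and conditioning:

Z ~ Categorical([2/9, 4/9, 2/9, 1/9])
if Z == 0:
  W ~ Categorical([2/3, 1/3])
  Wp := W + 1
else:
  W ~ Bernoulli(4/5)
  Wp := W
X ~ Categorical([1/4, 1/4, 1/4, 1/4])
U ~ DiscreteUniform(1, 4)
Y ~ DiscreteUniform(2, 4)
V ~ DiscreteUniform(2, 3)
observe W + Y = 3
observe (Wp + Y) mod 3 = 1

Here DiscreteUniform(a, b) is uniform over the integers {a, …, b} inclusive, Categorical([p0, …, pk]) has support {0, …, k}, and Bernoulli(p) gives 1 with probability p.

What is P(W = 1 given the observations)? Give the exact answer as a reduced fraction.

Enumerate traces; 64 have nonzero weight after conditioning:
  (Z=0, W=0, X=0, U=1, Y=3, V=2) weight 1/648
  (Z=0, W=0, X=0, U=1, Y=3, V=3) weight 1/648
  (Z=0, W=0, X=0, U=2, Y=3, V=2) weight 1/648
  (Z=0, W=0, X=0, U=2, Y=3, V=3) weight 1/648
  (Z=0, W=0, X=0, U=3, Y=3, V=2) weight 1/648
  (Z=0, W=0, X=0, U=3, Y=3, V=3) weight 1/648
  (Z=0, W=0, X=0, U=4, Y=3, V=2) weight 1/648
  (Z=0, W=0, X=0, U=4, Y=3, V=3) weight 1/648
  (Z=0, W=1, X=0, U=1, Y=2, V=2) weight 1/1296
  … 55 more
Group by W:
  weight(W=0) = 4/81
  weight(W=1) = 2/81
Total weight = 4/81 + 2/81 = 2/27
P(W=0 | obs) = 4/81 / 2/27 = 2/3
P(W=1 | obs) = 2/81 / 2/27 = 1/3

P(W = 1 | obs) = 1/3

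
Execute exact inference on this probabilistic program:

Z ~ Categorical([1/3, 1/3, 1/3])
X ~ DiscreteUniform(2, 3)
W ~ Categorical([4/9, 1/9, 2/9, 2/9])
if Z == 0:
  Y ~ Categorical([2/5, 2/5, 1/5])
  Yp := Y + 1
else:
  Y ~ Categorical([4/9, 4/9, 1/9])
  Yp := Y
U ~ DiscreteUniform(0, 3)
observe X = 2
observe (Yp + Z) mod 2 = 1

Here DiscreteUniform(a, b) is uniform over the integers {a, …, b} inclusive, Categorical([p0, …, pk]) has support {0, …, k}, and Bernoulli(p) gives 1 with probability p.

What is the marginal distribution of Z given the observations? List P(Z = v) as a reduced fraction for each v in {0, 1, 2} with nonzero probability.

Enumerate traces; 80 have nonzero weight after conditioning:
  (Z=0, X=2, W=0, Y=0, U=0) weight 1/135
  (Z=0, X=2, W=0, Y=0, U=1) weight 1/135
  (Z=0, X=2, W=0, Y=0, U=2) weight 1/135
  (Z=0, X=2, W=0, Y=0, U=3) weight 1/135
  (Z=0, X=2, W=0, Y=2, U=0) weight 1/270
  (Z=0, X=2, W=0, Y=2, U=1) weight 1/270
  (Z=0, X=2, W=0, Y=2, U=2) weight 1/270
  (Z=0, X=2, W=0, Y=2, U=3) weight 1/270
  (Z=1, X=2, W=0, Y=0, U=0) weight 2/243
  (Z=2, X=2, W=0, Y=1, U=0) weight 2/243
  … 70 more
Group by Z:
  weight(Z=0) = 1/10
  weight(Z=1) = 5/54
  weight(Z=2) = 2/27
Total weight = 1/10 + 5/54 + 2/27 = 4/15
P(Z=0 | obs) = 1/10 / 4/15 = 3/8
P(Z=1 | obs) = 5/54 / 4/15 = 25/72
P(Z=2 | obs) = 2/27 / 4/15 = 5/18

P(Z=0) = 3/8, P(Z=1) = 25/72, P(Z=2) = 5/18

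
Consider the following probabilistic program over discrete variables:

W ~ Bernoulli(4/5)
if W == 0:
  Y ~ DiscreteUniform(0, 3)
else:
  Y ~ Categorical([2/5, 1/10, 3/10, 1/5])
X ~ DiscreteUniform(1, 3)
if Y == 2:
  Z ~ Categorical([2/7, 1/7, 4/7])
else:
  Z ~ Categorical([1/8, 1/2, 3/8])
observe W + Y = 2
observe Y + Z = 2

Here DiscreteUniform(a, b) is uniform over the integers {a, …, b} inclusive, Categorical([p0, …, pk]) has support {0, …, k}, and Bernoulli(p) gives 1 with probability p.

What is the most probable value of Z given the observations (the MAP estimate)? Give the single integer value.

argmax_v P(Z = v | obs) = 1

Enumerate traces; 6 have nonzero weight after conditioning:
  (W=0, Y=2, X=1, Z=0) weight 1/210
  (W=0, Y=2, X=2, Z=0) weight 1/210
  (W=0, Y=2, X=3, Z=0) weight 1/210
  (W=1, Y=1, X=1, Z=1) weight 1/75
  (W=1, Y=1, X=2, Z=1) weight 1/75
  (W=1, Y=1, X=3, Z=1) weight 1/75
Group by Z:
  weight(Z=0) = 1/70
  weight(Z=1) = 1/25
Total weight = 1/70 + 1/25 = 19/350
P(Z=0 | obs) = 1/70 / 19/350 = 5/19
P(Z=1 | obs) = 1/25 / 19/350 = 14/19
argmax = 1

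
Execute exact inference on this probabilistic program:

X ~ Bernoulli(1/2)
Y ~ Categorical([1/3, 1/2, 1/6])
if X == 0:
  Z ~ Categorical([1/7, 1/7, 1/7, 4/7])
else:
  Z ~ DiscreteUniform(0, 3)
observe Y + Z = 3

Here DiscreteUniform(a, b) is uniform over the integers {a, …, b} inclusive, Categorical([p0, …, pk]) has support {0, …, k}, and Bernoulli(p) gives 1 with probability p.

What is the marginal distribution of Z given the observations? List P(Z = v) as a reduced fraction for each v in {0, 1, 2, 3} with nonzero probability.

Enumerate traces; 6 have nonzero weight after conditioning:
  (X=0, Y=0, Z=3) weight 2/21
  (X=0, Y=1, Z=2) weight 1/28
  (X=0, Y=2, Z=1) weight 1/84
  (X=1, Y=0, Z=3) weight 1/24
  (X=1, Y=1, Z=2) weight 1/16
  (X=1, Y=2, Z=1) weight 1/48
Group by Z:
  weight(Z=1) = 11/336
  weight(Z=2) = 11/112
  weight(Z=3) = 23/168
Total weight = 11/336 + 11/112 + 23/168 = 15/56
P(Z=1 | obs) = 11/336 / 15/56 = 11/90
P(Z=2 | obs) = 11/112 / 15/56 = 11/30
P(Z=3 | obs) = 23/168 / 15/56 = 23/45

P(Z=1) = 11/90, P(Z=2) = 11/30, P(Z=3) = 23/45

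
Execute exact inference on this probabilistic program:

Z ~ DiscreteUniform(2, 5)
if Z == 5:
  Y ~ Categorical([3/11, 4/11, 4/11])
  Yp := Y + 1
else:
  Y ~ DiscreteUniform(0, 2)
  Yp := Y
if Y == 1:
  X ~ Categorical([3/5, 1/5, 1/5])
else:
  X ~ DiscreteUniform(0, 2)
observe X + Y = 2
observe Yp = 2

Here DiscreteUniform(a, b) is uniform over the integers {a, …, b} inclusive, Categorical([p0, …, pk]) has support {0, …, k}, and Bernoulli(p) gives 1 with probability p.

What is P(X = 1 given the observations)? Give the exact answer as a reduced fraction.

Enumerate traces; 4 have nonzero weight after conditioning:
  (Z=2, Y=2, X=0) weight 1/36
  (Z=3, Y=2, X=0) weight 1/36
  (Z=4, Y=2, X=0) weight 1/36
  (Z=5, Y=1, X=1) weight 1/55
Group by X:
  weight(X=0) = 1/12
  weight(X=1) = 1/55
Total weight = 1/12 + 1/55 = 67/660
P(X=0 | obs) = 1/12 / 67/660 = 55/67
P(X=1 | obs) = 1/55 / 67/660 = 12/67

P(X = 1 | obs) = 12/67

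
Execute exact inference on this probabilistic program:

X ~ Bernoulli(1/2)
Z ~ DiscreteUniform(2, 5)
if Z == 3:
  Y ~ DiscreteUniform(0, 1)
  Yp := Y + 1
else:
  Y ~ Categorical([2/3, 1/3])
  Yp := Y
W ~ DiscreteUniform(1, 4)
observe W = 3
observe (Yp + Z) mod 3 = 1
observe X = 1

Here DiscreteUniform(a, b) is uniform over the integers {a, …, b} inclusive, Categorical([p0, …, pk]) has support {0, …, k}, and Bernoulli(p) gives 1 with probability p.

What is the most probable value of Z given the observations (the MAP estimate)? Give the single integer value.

Enumerate traces; 2 have nonzero weight after conditioning:
  (X=1, Z=3, Y=0, W=3) weight 1/64
  (X=1, Z=4, Y=0, W=3) weight 1/48
Group by Z:
  weight(Z=3) = 1/64
  weight(Z=4) = 1/48
Total weight = 1/64 + 1/48 = 7/192
P(Z=3 | obs) = 1/64 / 7/192 = 3/7
P(Z=4 | obs) = 1/48 / 7/192 = 4/7
argmax = 4

argmax_v P(Z = v | obs) = 4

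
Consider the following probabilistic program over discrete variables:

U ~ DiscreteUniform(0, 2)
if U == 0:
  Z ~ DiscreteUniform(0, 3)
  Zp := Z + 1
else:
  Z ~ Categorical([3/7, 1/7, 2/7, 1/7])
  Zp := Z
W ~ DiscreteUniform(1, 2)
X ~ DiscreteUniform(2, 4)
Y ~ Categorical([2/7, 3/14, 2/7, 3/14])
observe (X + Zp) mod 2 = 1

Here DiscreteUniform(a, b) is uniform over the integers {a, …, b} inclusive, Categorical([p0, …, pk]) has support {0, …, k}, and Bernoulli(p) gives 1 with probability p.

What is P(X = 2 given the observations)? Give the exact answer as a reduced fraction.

Enumerate traces; 144 have nonzero weight after conditioning:
  (U=0, Z=0, W=1, X=2, Y=0) weight 1/252
  (U=0, Z=0, W=1, X=2, Y=1) weight 1/336
  (U=0, Z=0, W=1, X=2, Y=2) weight 1/252
  (U=0, Z=0, W=1, X=2, Y=3) weight 1/336
  (U=0, Z=0, W=1, X=4, Y=0) weight 1/252
  (U=0, Z=0, W=1, X=4, Y=1) weight 1/336
  (U=0, Z=0, W=1, X=4, Y=2) weight 1/252
  (U=0, Z=0, W=1, X=4, Y=3) weight 1/336
  (U=0, Z=1, W=1, X=3, Y=0) weight 1/252
  … 135 more
Group by X:
  weight(X=2) = 5/42
  weight(X=3) = 3/14
  weight(X=4) = 5/42
Total weight = 5/42 + 3/14 + 5/42 = 19/42
P(X=2 | obs) = 5/42 / 19/42 = 5/19
P(X=3 | obs) = 3/14 / 19/42 = 9/19
P(X=4 | obs) = 5/42 / 19/42 = 5/19

P(X = 2 | obs) = 5/19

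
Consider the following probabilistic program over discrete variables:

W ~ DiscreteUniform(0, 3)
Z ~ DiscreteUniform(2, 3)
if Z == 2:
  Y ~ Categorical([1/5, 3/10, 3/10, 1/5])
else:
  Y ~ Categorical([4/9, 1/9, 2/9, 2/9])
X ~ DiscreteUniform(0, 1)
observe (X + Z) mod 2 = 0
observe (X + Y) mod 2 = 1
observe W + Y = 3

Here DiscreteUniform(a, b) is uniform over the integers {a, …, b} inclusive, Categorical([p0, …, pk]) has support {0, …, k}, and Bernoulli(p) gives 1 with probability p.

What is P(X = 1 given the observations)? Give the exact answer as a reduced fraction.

Enumerate traces; 4 have nonzero weight after conditioning:
  (W=0, Z=2, Y=3, X=0) weight 1/80
  (W=1, Z=3, Y=2, X=1) weight 1/72
  (W=2, Z=2, Y=1, X=0) weight 3/160
  (W=3, Z=3, Y=0, X=1) weight 1/36
Group by X:
  weight(X=0) = 1/32
  weight(X=1) = 1/24
Total weight = 1/32 + 1/24 = 7/96
P(X=0 | obs) = 1/32 / 7/96 = 3/7
P(X=1 | obs) = 1/24 / 7/96 = 4/7

P(X = 1 | obs) = 4/7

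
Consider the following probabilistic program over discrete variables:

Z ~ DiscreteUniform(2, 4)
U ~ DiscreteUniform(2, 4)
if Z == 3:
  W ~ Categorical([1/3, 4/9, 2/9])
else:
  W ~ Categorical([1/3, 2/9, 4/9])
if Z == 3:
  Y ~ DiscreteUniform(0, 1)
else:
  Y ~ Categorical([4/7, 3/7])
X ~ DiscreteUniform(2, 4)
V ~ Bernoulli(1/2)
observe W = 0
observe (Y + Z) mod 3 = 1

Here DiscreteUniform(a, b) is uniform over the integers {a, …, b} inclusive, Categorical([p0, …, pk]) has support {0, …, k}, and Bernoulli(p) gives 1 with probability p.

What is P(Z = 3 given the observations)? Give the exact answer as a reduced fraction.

Enumerate traces; 36 have nonzero weight after conditioning:
  (Z=3, U=2, W=0, Y=1, X=2, V=0) weight 1/324
  (Z=3, U=2, W=0, Y=1, X=2, V=1) weight 1/324
  (Z=3, U=2, W=0, Y=1, X=3, V=0) weight 1/324
  (Z=3, U=2, W=0, Y=1, X=3, V=1) weight 1/324
  (Z=3, U=2, W=0, Y=1, X=4, V=0) weight 1/324
  (Z=3, U=2, W=0, Y=1, X=4, V=1) weight 1/324
  (Z=3, U=3, W=0, Y=1, X=2, V=0) weight 1/324
  (Z=3, U=3, W=0, Y=1, X=2, V=1) weight 1/324
  (Z=4, U=2, W=0, Y=0, X=2, V=0) weight 2/567
  … 27 more
Group by Z:
  weight(Z=3) = 1/18
  weight(Z=4) = 4/63
Total weight = 1/18 + 4/63 = 5/42
P(Z=3 | obs) = 1/18 / 5/42 = 7/15
P(Z=4 | obs) = 4/63 / 5/42 = 8/15

P(Z = 3 | obs) = 7/15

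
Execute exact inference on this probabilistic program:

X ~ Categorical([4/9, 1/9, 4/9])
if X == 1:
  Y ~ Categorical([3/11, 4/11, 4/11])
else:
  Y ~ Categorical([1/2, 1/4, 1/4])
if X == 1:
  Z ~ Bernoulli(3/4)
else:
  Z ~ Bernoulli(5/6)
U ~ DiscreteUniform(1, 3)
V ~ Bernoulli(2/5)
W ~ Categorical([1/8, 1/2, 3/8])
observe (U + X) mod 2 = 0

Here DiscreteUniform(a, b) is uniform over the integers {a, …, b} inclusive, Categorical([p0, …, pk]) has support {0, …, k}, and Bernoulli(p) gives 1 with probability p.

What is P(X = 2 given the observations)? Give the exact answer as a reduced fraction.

Enumerate traces; 144 have nonzero weight after conditioning:
  (X=0, Y=0, Z=0, U=2, V=0, W=0) weight 1/1080
  (X=0, Y=0, Z=0, U=2, V=0, W=1) weight 1/270
  (X=0, Y=0, Z=0, U=2, V=0, W=2) weight 1/360
  (X=0, Y=0, Z=0, U=2, V=1, W=0) weight 1/1620
  (X=0, Y=0, Z=0, U=2, V=1, W=1) weight 1/405
  (X=0, Y=0, Z=0, U=2, V=1, W=2) weight 1/540
  (X=0, Y=0, Z=1, U=2, V=0, W=0) weight 1/216
  (X=0, Y=0, Z=1, U=2, V=0, W=1) weight 1/54
  (X=1, Y=0, Z=0, U=1, V=0, W=0) weight 1/5280
  (X=2, Y=0, Z=0, U=2, V=0, W=0) weight 1/1080
  … 134 more
Group by X:
  weight(X=0) = 4/27
  weight(X=1) = 2/27
  weight(X=2) = 4/27
Total weight = 4/27 + 2/27 + 4/27 = 10/27
P(X=0 | obs) = 4/27 / 10/27 = 2/5
P(X=1 | obs) = 2/27 / 10/27 = 1/5
P(X=2 | obs) = 4/27 / 10/27 = 2/5

P(X = 2 | obs) = 2/5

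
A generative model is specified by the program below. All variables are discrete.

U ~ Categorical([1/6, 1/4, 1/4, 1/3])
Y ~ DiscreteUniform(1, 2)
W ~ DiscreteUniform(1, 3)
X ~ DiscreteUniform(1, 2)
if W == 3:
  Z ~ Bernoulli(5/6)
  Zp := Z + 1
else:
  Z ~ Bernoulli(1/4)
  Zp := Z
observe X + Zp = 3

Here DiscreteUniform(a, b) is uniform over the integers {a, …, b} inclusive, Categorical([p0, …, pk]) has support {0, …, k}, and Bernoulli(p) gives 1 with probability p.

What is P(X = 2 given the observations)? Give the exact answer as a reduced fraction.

P(X = 2 | obs) = 4/9

Enumerate traces; 32 have nonzero weight after conditioning:
  (U=0, Y=1, W=1, X=2, Z=1) weight 1/288
  (U=0, Y=1, W=2, X=2, Z=1) weight 1/288
  (U=0, Y=1, W=3, X=1, Z=1) weight 5/432
  (U=0, Y=1, W=3, X=2, Z=0) weight 1/432
  (U=0, Y=2, W=1, X=2, Z=1) weight 1/288
  (U=0, Y=2, W=2, X=2, Z=1) weight 1/288
  (U=0, Y=2, W=3, X=1, Z=1) weight 5/432
  (U=0, Y=2, W=3, X=2, Z=0) weight 1/432
  … 24 more
Group by X:
  weight(X=1) = 5/36
  weight(X=2) = 1/9
Total weight = 5/36 + 1/9 = 1/4
P(X=1 | obs) = 5/36 / 1/4 = 5/9
P(X=2 | obs) = 1/9 / 1/4 = 4/9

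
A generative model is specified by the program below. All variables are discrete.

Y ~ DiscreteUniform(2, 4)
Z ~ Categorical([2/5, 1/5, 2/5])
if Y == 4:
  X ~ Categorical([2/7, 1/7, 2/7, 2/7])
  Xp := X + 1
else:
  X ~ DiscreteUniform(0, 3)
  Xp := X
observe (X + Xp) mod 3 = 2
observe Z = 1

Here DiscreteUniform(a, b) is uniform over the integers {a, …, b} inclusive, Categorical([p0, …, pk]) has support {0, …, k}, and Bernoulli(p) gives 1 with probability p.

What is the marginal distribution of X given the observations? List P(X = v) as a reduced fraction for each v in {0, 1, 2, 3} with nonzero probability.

Enumerate traces; 3 have nonzero weight after conditioning:
  (Y=2, Z=1, X=1) weight 1/60
  (Y=3, Z=1, X=1) weight 1/60
  (Y=4, Z=1, X=2) weight 2/105
Group by X:
  weight(X=1) = 1/30
  weight(X=2) = 2/105
Total weight = 1/30 + 2/105 = 11/210
P(X=1 | obs) = 1/30 / 11/210 = 7/11
P(X=2 | obs) = 2/105 / 11/210 = 4/11

P(X=1) = 7/11, P(X=2) = 4/11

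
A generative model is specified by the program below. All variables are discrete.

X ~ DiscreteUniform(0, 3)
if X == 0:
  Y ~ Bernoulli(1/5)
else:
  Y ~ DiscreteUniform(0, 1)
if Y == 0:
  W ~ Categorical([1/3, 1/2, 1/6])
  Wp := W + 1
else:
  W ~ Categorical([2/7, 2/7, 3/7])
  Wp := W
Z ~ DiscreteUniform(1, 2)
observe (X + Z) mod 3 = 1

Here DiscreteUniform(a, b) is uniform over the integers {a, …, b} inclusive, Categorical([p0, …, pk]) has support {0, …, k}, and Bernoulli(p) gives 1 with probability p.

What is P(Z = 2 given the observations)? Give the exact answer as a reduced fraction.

Enumerate traces; 18 have nonzero weight after conditioning:
  (X=0, Y=0, W=0, Z=1) weight 1/30
  (X=0, Y=0, W=1, Z=1) weight 1/20
  (X=0, Y=0, W=2, Z=1) weight 1/60
  (X=0, Y=1, W=0, Z=1) weight 1/140
  (X=0, Y=1, W=1, Z=1) weight 1/140
  (X=0, Y=1, W=2, Z=1) weight 3/280
  (X=2, Y=0, W=0, Z=2) weight 1/48
  (X=2, Y=0, W=1, Z=2) weight 1/32
  … 10 more
Group by Z:
  weight(Z=1) = 1/4
  weight(Z=2) = 1/8
Total weight = 1/4 + 1/8 = 3/8
P(Z=1 | obs) = 1/4 / 3/8 = 2/3
P(Z=2 | obs) = 1/8 / 3/8 = 1/3

P(Z = 2 | obs) = 1/3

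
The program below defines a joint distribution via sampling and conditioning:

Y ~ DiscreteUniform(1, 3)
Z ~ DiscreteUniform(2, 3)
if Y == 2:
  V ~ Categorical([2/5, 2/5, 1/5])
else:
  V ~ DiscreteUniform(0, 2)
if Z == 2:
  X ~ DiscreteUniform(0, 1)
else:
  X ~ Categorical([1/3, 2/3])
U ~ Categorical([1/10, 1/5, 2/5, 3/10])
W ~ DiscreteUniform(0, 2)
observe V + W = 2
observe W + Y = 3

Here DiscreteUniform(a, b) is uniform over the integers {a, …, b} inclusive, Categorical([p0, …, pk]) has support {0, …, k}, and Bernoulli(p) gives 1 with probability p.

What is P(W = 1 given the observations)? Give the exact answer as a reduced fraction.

Enumerate traces; 48 have nonzero weight after conditioning:
  (Y=1, Z=2, V=0, X=0, U=0, W=2) weight 1/1080
  (Y=1, Z=2, V=0, X=0, U=1, W=2) weight 1/540
  (Y=1, Z=2, V=0, X=0, U=2, W=2) weight 1/270
  (Y=1, Z=2, V=0, X=0, U=3, W=2) weight 1/360
  (Y=1, Z=2, V=0, X=1, U=0, W=2) weight 1/1080
  (Y=1, Z=2, V=0, X=1, U=1, W=2) weight 1/540
  (Y=1, Z=2, V=0, X=1, U=2, W=2) weight 1/270
  (Y=1, Z=2, V=0, X=1, U=3, W=2) weight 1/360
  (Y=2, Z=2, V=1, X=0, U=0, W=1) weight 1/900
  (Y=3, Z=2, V=2, X=0, U=0, W=0) weight 1/1080
  … 38 more
Group by W:
  weight(W=0) = 1/27
  weight(W=1) = 2/45
  weight(W=2) = 1/27
Total weight = 1/27 + 2/45 + 1/27 = 16/135
P(W=0 | obs) = 1/27 / 16/135 = 5/16
P(W=1 | obs) = 2/45 / 16/135 = 3/8
P(W=2 | obs) = 1/27 / 16/135 = 5/16

P(W = 1 | obs) = 3/8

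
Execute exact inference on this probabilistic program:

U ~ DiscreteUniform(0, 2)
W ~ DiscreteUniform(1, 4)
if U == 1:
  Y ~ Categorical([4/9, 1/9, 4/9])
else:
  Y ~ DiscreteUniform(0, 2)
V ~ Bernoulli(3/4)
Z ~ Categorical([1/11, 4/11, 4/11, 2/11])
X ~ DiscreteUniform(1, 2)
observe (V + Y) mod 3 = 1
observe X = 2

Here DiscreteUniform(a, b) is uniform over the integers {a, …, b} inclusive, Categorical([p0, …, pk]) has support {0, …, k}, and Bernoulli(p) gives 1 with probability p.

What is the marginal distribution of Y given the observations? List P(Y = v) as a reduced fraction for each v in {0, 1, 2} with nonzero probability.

Enumerate traces; 96 have nonzero weight after conditioning:
  (U=0, W=1, Y=0, V=1, Z=0, X=2) weight 1/1056
  (U=0, W=1, Y=0, V=1, Z=1, X=2) weight 1/264
  (U=0, W=1, Y=0, V=1, Z=2, X=2) weight 1/264
  (U=0, W=1, Y=0, V=1, Z=3, X=2) weight 1/528
  (U=0, W=1, Y=1, V=0, Z=0, X=2) weight 1/3168
  (U=0, W=1, Y=1, V=0, Z=1, X=2) weight 1/792
  (U=0, W=1, Y=1, V=0, Z=2, X=2) weight 1/792
  (U=0, W=1, Y=1, V=0, Z=3, X=2) weight 1/1584
  … 88 more
Group by Y:
  weight(Y=0) = 5/36
  weight(Y=1) = 7/216
Total weight = 5/36 + 7/216 = 37/216
P(Y=0 | obs) = 5/36 / 37/216 = 30/37
P(Y=1 | obs) = 7/216 / 37/216 = 7/37

P(Y=0) = 30/37, P(Y=1) = 7/37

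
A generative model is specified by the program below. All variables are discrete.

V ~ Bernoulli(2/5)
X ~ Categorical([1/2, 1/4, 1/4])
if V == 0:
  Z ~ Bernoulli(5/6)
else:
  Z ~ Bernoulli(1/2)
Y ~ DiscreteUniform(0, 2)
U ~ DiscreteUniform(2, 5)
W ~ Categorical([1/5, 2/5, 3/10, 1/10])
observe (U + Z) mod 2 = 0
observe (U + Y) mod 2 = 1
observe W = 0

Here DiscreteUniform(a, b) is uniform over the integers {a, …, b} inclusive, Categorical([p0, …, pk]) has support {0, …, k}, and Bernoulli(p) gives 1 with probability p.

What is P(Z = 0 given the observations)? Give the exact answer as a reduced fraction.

Enumerate traces; 36 have nonzero weight after conditioning:
  (V=0, X=0, Z=0, Y=1, U=2, W=0) weight 1/1200
  (V=0, X=0, Z=0, Y=1, U=4, W=0) weight 1/1200
  (V=0, X=0, Z=1, Y=0, U=3, W=0) weight 1/240
  (V=0, X=0, Z=1, Y=0, U=5, W=0) weight 1/240
  (V=0, X=0, Z=1, Y=2, U=3, W=0) weight 1/240
  (V=0, X=0, Z=1, Y=2, U=5, W=0) weight 1/240
  (V=0, X=1, Z=0, Y=1, U=2, W=0) weight 1/2400
  (V=0, X=1, Z=0, Y=1, U=4, W=0) weight 1/2400
  … 28 more
Group by Z:
  weight(Z=0) = 1/100
  weight(Z=1) = 7/150
Total weight = 1/100 + 7/150 = 17/300
P(Z=0 | obs) = 1/100 / 17/300 = 3/17
P(Z=1 | obs) = 7/150 / 17/300 = 14/17

P(Z = 0 | obs) = 3/17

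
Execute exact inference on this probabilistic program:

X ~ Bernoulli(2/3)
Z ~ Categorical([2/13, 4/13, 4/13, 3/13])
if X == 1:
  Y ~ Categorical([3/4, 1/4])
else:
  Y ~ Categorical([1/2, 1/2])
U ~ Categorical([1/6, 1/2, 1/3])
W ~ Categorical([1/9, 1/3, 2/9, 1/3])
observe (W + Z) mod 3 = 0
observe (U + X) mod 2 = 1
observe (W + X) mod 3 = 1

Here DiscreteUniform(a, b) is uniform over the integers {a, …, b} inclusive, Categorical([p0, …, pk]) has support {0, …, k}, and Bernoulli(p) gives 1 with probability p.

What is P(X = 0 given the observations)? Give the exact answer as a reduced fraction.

Enumerate traces; 18 have nonzero weight after conditioning:
  (X=0, Z=2, Y=0, U=1, W=1) weight 1/117
  (X=0, Z=2, Y=1, U=1, W=1) weight 1/117
  (X=1, Z=0, Y=0, U=0, W=0) weight 1/702
  (X=1, Z=0, Y=0, U=0, W=3) weight 1/234
  (X=1, Z=0, Y=0, U=2, W=0) weight 1/351
  (X=1, Z=0, Y=0, U=2, W=3) weight 1/117
  (X=1, Z=0, Y=1, U=0, W=0) weight 1/2106
  (X=1, Z=0, Y=1, U=0, W=3) weight 1/702
  … 10 more
Group by X:
  weight(X=0) = 2/117
  weight(X=1) = 20/351
Total weight = 2/117 + 20/351 = 2/27
P(X=0 | obs) = 2/117 / 2/27 = 3/13
P(X=1 | obs) = 20/351 / 2/27 = 10/13

P(X = 0 | obs) = 3/13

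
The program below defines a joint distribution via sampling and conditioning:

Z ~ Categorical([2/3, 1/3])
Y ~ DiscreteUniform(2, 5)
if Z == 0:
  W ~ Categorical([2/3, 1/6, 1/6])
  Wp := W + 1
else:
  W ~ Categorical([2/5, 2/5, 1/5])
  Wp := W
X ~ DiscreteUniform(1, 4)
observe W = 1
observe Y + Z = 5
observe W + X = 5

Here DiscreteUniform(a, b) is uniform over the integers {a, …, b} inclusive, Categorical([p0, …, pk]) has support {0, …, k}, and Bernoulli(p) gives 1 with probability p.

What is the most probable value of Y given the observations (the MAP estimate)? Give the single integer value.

Enumerate traces; 2 have nonzero weight after conditioning:
  (Z=0, Y=5, W=1, X=4) weight 1/144
  (Z=1, Y=4, W=1, X=4) weight 1/120
Group by Y:
  weight(Y=4) = 1/120
  weight(Y=5) = 1/144
Total weight = 1/120 + 1/144 = 11/720
P(Y=4 | obs) = 1/120 / 11/720 = 6/11
P(Y=5 | obs) = 1/144 / 11/720 = 5/11
argmax = 4

argmax_v P(Y = v | obs) = 4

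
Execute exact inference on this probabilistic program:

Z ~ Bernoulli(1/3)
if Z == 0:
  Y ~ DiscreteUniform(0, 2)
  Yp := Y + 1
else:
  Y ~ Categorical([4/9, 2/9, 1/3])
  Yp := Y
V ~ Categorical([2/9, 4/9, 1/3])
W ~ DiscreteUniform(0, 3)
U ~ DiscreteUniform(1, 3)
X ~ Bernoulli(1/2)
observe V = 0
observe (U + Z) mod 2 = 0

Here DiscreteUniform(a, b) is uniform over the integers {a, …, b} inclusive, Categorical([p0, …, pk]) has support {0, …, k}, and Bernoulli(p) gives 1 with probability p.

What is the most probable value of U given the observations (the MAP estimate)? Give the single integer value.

Enumerate traces; 72 have nonzero weight after conditioning:
  (Z=0, Y=0, V=0, W=0, U=2, X=0) weight 1/486
  (Z=0, Y=0, V=0, W=0, U=2, X=1) weight 1/486
  (Z=0, Y=0, V=0, W=1, U=2, X=0) weight 1/486
  (Z=0, Y=0, V=0, W=1, U=2, X=1) weight 1/486
  (Z=0, Y=0, V=0, W=2, U=2, X=0) weight 1/486
  (Z=0, Y=0, V=0, W=2, U=2, X=1) weight 1/486
  (Z=0, Y=0, V=0, W=3, U=2, X=0) weight 1/486
  (Z=0, Y=0, V=0, W=3, U=2, X=1) weight 1/486
  (Z=1, Y=0, V=0, W=0, U=1, X=0) weight 1/729
  (Z=1, Y=0, V=0, W=0, U=3, X=0) weight 1/729
  … 62 more
Group by U:
  weight(U=1) = 2/81
  weight(U=2) = 4/81
  weight(U=3) = 2/81
Total weight = 2/81 + 4/81 + 2/81 = 8/81
P(U=1 | obs) = 2/81 / 8/81 = 1/4
P(U=2 | obs) = 4/81 / 8/81 = 1/2
P(U=3 | obs) = 2/81 / 8/81 = 1/4
argmax = 2

argmax_v P(U = v | obs) = 2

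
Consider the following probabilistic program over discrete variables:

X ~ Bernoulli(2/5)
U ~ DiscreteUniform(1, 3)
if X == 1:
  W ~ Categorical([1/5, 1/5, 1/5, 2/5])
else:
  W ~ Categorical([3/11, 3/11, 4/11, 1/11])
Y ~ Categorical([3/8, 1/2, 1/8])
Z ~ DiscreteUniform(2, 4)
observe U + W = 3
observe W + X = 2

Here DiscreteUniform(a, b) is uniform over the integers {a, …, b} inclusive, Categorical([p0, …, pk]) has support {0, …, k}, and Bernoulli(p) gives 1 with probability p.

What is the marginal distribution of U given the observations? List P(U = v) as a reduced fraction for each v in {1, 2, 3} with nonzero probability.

Enumerate traces; 18 have nonzero weight after conditioning:
  (X=0, U=1, W=2, Y=0, Z=2) weight 1/110
  (X=0, U=1, W=2, Y=0, Z=3) weight 1/110
  (X=0, U=1, W=2, Y=0, Z=4) weight 1/110
  (X=0, U=1, W=2, Y=1, Z=2) weight 2/165
  (X=0, U=1, W=2, Y=1, Z=3) weight 2/165
  (X=0, U=1, W=2, Y=1, Z=4) weight 2/165
  (X=0, U=1, W=2, Y=2, Z=2) weight 1/330
  (X=0, U=1, W=2, Y=2, Z=3) weight 1/330
  (X=1, U=2, W=1, Y=0, Z=2) weight 1/300
  … 9 more
Group by U:
  weight(U=1) = 4/55
  weight(U=2) = 2/75
Total weight = 4/55 + 2/75 = 82/825
P(U=1 | obs) = 4/55 / 82/825 = 30/41
P(U=2 | obs) = 2/75 / 82/825 = 11/41

P(U=1) = 30/41, P(U=2) = 11/41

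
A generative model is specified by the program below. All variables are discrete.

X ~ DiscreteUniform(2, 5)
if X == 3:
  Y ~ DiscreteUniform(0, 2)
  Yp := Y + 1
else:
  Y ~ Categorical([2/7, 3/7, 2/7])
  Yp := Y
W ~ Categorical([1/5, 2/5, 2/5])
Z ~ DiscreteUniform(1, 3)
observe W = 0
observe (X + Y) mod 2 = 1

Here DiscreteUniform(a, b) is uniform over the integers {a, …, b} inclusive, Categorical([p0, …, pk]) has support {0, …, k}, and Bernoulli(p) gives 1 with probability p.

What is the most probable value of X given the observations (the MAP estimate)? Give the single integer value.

Enumerate traces; 18 have nonzero weight after conditioning:
  (X=2, Y=1, W=0, Z=1) weight 1/140
  (X=2, Y=1, W=0, Z=2) weight 1/140
  (X=2, Y=1, W=0, Z=3) weight 1/140
  (X=3, Y=0, W=0, Z=1) weight 1/180
  (X=3, Y=0, W=0, Z=2) weight 1/180
  (X=3, Y=0, W=0, Z=3) weight 1/180
  (X=3, Y=2, W=0, Z=1) weight 1/180
  (X=3, Y=2, W=0, Z=2) weight 1/180
  (X=4, Y=1, W=0, Z=1) weight 1/140
  (X=5, Y=0, W=0, Z=1) weight 1/210
  … 8 more
Group by X:
  weight(X=2) = 3/140
  weight(X=3) = 1/30
  weight(X=4) = 3/140
  weight(X=5) = 1/35
Total weight = 3/140 + 1/30 + 3/140 + 1/35 = 11/105
P(X=2 | obs) = 3/140 / 11/105 = 9/44
P(X=3 | obs) = 1/30 / 11/105 = 7/22
P(X=4 | obs) = 3/140 / 11/105 = 9/44
P(X=5 | obs) = 1/35 / 11/105 = 3/11
argmax = 3

argmax_v P(X = v | obs) = 3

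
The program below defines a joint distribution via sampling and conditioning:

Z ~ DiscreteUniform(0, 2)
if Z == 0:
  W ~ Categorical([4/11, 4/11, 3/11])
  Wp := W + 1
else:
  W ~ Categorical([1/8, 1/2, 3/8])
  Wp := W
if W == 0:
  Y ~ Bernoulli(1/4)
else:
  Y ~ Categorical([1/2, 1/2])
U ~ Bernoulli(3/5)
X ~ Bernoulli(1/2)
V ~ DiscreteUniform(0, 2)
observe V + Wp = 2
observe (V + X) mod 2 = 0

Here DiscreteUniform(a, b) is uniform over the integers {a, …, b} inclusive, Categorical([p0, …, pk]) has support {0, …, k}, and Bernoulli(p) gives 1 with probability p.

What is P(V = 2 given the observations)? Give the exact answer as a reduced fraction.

Enumerate traces; 32 have nonzero weight after conditioning:
  (Z=0, W=0, Y=0, U=0, X=1, V=1) weight 1/165
  (Z=0, W=0, Y=0, U=1, X=1, V=1) weight 1/110
  (Z=0, W=0, Y=1, U=0, X=1, V=1) weight 1/495
  (Z=0, W=0, Y=1, U=1, X=1, V=1) weight 1/330
  (Z=0, W=1, Y=0, U=0, X=0, V=0) weight 2/495
  (Z=0, W=1, Y=0, U=1, X=0, V=0) weight 1/165
  (Z=0, W=1, Y=1, U=0, X=0, V=0) weight 2/495
  (Z=0, W=1, Y=1, U=1, X=0, V=0) weight 1/165
  (Z=1, W=0, Y=0, U=0, X=0, V=2) weight 1/480
  … 23 more
Group by V:
  weight(V=0) = 49/792
  weight(V=1) = 5/66
  weight(V=2) = 1/72
Total weight = 49/792 + 5/66 + 1/72 = 5/33
P(V=0 | obs) = 49/792 / 5/33 = 49/120
P(V=1 | obs) = 5/66 / 5/33 = 1/2
P(V=2 | obs) = 1/72 / 5/33 = 11/120

P(V = 2 | obs) = 11/120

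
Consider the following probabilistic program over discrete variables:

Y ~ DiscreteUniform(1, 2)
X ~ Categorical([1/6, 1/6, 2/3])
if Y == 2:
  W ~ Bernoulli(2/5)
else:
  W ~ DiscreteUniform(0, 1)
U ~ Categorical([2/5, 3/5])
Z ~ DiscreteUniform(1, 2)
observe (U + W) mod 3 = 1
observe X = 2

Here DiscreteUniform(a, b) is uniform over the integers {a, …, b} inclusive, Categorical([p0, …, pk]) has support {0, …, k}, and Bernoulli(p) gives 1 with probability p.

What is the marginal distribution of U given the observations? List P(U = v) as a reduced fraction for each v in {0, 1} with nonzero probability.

Enumerate traces; 8 have nonzero weight after conditioning:
  (Y=1, X=2, W=0, U=1, Z=1) weight 1/20
  (Y=1, X=2, W=0, U=1, Z=2) weight 1/20
  (Y=1, X=2, W=1, U=0, Z=1) weight 1/30
  (Y=1, X=2, W=1, U=0, Z=2) weight 1/30
  (Y=2, X=2, W=0, U=1, Z=1) weight 3/50
  (Y=2, X=2, W=0, U=1, Z=2) weight 3/50
  (Y=2, X=2, W=1, U=0, Z=1) weight 2/75
  (Y=2, X=2, W=1, U=0, Z=2) weight 2/75
Group by U:
  weight(U=0) = 3/25
  weight(U=1) = 11/50
Total weight = 3/25 + 11/50 = 17/50
P(U=0 | obs) = 3/25 / 17/50 = 6/17
P(U=1 | obs) = 11/50 / 17/50 = 11/17

P(U=0) = 6/17, P(U=1) = 11/17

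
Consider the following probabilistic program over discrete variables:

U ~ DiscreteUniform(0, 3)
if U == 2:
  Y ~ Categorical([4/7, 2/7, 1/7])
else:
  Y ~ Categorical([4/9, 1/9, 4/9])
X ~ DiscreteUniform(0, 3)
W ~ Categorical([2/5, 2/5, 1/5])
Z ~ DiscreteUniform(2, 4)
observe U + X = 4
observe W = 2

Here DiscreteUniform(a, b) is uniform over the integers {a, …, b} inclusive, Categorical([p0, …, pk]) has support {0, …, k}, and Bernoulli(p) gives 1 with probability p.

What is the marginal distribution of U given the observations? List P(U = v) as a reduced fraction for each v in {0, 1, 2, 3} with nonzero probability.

Enumerate traces; 27 have nonzero weight after conditioning:
  (U=1, Y=0, X=3, W=2, Z=2) weight 1/540
  (U=1, Y=0, X=3, W=2, Z=3) weight 1/540
  (U=1, Y=0, X=3, W=2, Z=4) weight 1/540
  (U=1, Y=1, X=3, W=2, Z=2) weight 1/2160
  (U=1, Y=1, X=3, W=2, Z=3) weight 1/2160
  (U=1, Y=1, X=3, W=2, Z=4) weight 1/2160
  (U=1, Y=2, X=3, W=2, Z=2) weight 1/540
  (U=1, Y=2, X=3, W=2, Z=3) weight 1/540
  (U=2, Y=0, X=2, W=2, Z=2) weight 1/420
  (U=3, Y=0, X=1, W=2, Z=2) weight 1/540
  … 17 more
Group by U:
  weight(U=1) = 1/80
  weight(U=2) = 1/80
  weight(U=3) = 1/80
Total weight = 1/80 + 1/80 + 1/80 = 3/80
P(U=1 | obs) = 1/80 / 3/80 = 1/3
P(U=2 | obs) = 1/80 / 3/80 = 1/3
P(U=3 | obs) = 1/80 / 3/80 = 1/3

P(U=1) = 1/3, P(U=2) = 1/3, P(U=3) = 1/3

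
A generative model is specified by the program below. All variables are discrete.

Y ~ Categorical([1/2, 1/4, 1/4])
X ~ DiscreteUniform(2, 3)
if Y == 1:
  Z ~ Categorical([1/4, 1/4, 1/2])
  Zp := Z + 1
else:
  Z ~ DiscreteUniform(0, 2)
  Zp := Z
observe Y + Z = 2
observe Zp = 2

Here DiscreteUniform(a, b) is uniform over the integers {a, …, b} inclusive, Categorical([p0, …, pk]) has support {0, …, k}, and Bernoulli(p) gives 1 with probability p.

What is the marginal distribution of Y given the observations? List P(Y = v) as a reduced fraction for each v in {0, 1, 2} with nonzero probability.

Enumerate traces; 4 have nonzero weight after conditioning:
  (Y=0, X=2, Z=2) weight 1/12
  (Y=0, X=3, Z=2) weight 1/12
  (Y=1, X=2, Z=1) weight 1/32
  (Y=1, X=3, Z=1) weight 1/32
Group by Y:
  weight(Y=0) = 1/6
  weight(Y=1) = 1/16
Total weight = 1/6 + 1/16 = 11/48
P(Y=0 | obs) = 1/6 / 11/48 = 8/11
P(Y=1 | obs) = 1/16 / 11/48 = 3/11

P(Y=0) = 8/11, P(Y=1) = 3/11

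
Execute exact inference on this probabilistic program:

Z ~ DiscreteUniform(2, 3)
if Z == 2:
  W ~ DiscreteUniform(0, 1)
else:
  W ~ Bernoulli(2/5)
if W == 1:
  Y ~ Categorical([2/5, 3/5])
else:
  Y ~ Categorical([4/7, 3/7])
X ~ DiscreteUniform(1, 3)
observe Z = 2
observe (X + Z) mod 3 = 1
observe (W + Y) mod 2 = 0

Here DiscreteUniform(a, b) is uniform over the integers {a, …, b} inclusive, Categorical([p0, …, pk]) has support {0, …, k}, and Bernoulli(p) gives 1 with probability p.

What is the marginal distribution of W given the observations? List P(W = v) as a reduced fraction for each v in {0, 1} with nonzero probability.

Enumerate traces; 2 have nonzero weight after conditioning:
  (Z=2, W=0, Y=0, X=2) weight 1/21
  (Z=2, W=1, Y=1, X=2) weight 1/20
Group by W:
  weight(W=0) = 1/21
  weight(W=1) = 1/20
Total weight = 1/21 + 1/20 = 41/420
P(W=0 | obs) = 1/21 / 41/420 = 20/41
P(W=1 | obs) = 1/20 / 41/420 = 21/41

P(W=0) = 20/41, P(W=1) = 21/41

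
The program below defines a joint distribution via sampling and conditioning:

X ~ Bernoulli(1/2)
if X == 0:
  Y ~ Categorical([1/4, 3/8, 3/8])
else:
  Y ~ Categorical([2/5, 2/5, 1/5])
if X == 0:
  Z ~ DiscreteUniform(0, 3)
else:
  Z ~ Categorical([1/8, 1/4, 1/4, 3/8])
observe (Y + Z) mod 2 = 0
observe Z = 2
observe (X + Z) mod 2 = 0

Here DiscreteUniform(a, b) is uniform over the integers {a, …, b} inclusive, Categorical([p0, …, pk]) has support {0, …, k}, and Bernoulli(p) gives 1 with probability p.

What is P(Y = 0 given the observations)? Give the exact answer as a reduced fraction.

P(Y = 0 | obs) = 2/5

Enumerate traces; 2 have nonzero weight after conditioning:
  (X=0, Y=0, Z=2) weight 1/32
  (X=0, Y=2, Z=2) weight 3/64
Group by Y:
  weight(Y=0) = 1/32
  weight(Y=2) = 3/64
Total weight = 1/32 + 3/64 = 5/64
P(Y=0 | obs) = 1/32 / 5/64 = 2/5
P(Y=2 | obs) = 3/64 / 5/64 = 3/5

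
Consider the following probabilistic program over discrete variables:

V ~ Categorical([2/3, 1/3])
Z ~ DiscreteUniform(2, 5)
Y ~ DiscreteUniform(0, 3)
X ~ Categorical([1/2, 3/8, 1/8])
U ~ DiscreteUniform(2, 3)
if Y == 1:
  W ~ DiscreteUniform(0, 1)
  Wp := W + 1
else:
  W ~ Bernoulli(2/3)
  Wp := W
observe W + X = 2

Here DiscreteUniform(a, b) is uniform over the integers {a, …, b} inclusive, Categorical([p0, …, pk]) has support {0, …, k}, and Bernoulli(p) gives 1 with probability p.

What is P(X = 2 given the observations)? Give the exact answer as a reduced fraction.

Enumerate traces; 128 have nonzero weight after conditioning:
  (V=0, Z=2, Y=0, X=1, U=2, W=1) weight 1/192
  (V=0, Z=2, Y=0, X=1, U=3, W=1) weight 1/192
  (V=0, Z=2, Y=0, X=2, U=2, W=0) weight 1/1152
  (V=0, Z=2, Y=0, X=2, U=3, W=0) weight 1/1152
  (V=0, Z=2, Y=1, X=1, U=2, W=1) weight 1/256
  (V=0, Z=2, Y=1, X=1, U=3, W=1) weight 1/256
  (V=0, Z=2, Y=1, X=2, U=2, W=0) weight 1/768
  (V=0, Z=2, Y=1, X=2, U=3, W=0) weight 1/768
  … 120 more
Group by X:
  weight(X=1) = 15/64
  weight(X=2) = 3/64
Total weight = 15/64 + 3/64 = 9/32
P(X=1 | obs) = 15/64 / 9/32 = 5/6
P(X=2 | obs) = 3/64 / 9/32 = 1/6

P(X = 2 | obs) = 1/6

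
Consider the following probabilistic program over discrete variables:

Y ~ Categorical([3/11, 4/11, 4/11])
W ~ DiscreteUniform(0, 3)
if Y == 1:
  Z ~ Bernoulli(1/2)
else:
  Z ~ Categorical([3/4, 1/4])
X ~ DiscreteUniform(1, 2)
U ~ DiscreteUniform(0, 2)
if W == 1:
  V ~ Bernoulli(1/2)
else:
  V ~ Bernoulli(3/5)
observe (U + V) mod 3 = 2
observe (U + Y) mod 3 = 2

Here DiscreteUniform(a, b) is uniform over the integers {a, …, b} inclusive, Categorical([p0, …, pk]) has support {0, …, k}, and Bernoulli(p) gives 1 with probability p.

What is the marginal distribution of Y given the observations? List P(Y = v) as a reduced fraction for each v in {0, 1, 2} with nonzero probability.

Enumerate traces; 32 have nonzero weight after conditioning:
  (Y=0, W=0, Z=0, X=1, U=2, V=0) weight 3/880
  (Y=0, W=0, Z=0, X=2, U=2, V=0) weight 3/880
  (Y=0, W=0, Z=1, X=1, U=2, V=0) weight 1/880
  (Y=0, W=0, Z=1, X=2, U=2, V=0) weight 1/880
  (Y=0, W=1, Z=0, X=1, U=2, V=0) weight 3/704
  (Y=0, W=1, Z=0, X=2, U=2, V=0) weight 3/704
  (Y=0, W=1, Z=1, X=1, U=2, V=0) weight 1/704
  (Y=0, W=1, Z=1, X=2, U=2, V=0) weight 1/704
  (Y=1, W=0, Z=0, X=1, U=1, V=1) weight 1/220
  … 23 more
Group by Y:
  weight(Y=0) = 17/440
  weight(Y=1) = 23/330
Total weight = 17/440 + 23/330 = 13/120
P(Y=0 | obs) = 17/440 / 13/120 = 51/143
P(Y=1 | obs) = 23/330 / 13/120 = 92/143

P(Y=0) = 51/143, P(Y=1) = 92/143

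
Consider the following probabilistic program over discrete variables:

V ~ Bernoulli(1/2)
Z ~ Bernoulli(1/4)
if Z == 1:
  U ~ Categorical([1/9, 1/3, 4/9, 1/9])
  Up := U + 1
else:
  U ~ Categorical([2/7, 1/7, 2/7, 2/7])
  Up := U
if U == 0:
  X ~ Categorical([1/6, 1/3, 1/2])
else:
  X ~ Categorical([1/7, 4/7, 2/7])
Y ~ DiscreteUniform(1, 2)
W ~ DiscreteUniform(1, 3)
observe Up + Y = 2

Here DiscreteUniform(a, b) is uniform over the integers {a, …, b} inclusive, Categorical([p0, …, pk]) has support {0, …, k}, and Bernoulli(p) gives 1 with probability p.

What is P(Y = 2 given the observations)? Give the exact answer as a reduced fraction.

P(Y = 2 | obs) = 27/44

Enumerate traces; 54 have nonzero weight after conditioning:
  (V=0, Z=0, U=0, X=0, Y=2, W=1) weight 1/336
  (V=0, Z=0, U=0, X=0, Y=2, W=2) weight 1/336
  (V=0, Z=0, U=0, X=0, Y=2, W=3) weight 1/336
  (V=0, Z=0, U=0, X=1, Y=2, W=1) weight 1/168
  (V=0, Z=0, U=0, X=1, Y=2, W=2) weight 1/168
  (V=0, Z=0, U=0, X=1, Y=2, W=3) weight 1/168
  (V=0, Z=0, U=0, X=2, Y=2, W=1) weight 1/112
  (V=0, Z=0, U=0, X=2, Y=2, W=2) weight 1/112
  (V=0, Z=0, U=1, X=0, Y=1, W=1) weight 1/784
  … 45 more
Group by Y:
  weight(Y=1) = 17/252
  weight(Y=2) = 3/28
Total weight = 17/252 + 3/28 = 11/63
P(Y=1 | obs) = 17/252 / 11/63 = 17/44
P(Y=2 | obs) = 3/28 / 11/63 = 27/44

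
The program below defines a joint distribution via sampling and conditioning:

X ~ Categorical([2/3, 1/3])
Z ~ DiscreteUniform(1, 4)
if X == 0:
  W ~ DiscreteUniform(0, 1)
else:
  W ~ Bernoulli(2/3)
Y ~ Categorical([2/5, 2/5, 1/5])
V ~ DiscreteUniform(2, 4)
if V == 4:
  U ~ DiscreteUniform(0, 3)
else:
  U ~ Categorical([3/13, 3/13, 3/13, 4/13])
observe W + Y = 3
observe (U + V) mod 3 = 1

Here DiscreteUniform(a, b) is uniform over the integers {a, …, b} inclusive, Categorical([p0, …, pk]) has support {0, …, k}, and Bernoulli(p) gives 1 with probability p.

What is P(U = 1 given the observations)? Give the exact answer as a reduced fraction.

Enumerate traces; 32 have nonzero weight after conditioning:
  (X=0, Z=1, W=1, Y=2, V=2, U=2) weight 1/780
  (X=0, Z=1, W=1, Y=2, V=3, U=1) weight 1/780
  (X=0, Z=1, W=1, Y=2, V=4, U=0) weight 1/720
  (X=0, Z=1, W=1, Y=2, V=4, U=3) weight 1/720
  (X=0, Z=2, W=1, Y=2, V=2, U=2) weight 1/780
  (X=0, Z=2, W=1, Y=2, V=3, U=1) weight 1/780
  (X=0, Z=2, W=1, Y=2, V=4, U=0) weight 1/720
  (X=0, Z=2, W=1, Y=2, V=4, U=3) weight 1/720
  … 24 more
Group by U:
  weight(U=0) = 1/108
  weight(U=1) = 1/117
  weight(U=2) = 1/117
  weight(U=3) = 1/108
Total weight = 1/108 + 1/117 + 1/117 + 1/108 = 25/702
P(U=0 | obs) = 1/108 / 25/702 = 13/50
P(U=1 | obs) = 1/117 / 25/702 = 6/25
P(U=2 | obs) = 1/117 / 25/702 = 6/25
P(U=3 | obs) = 1/108 / 25/702 = 13/50

P(U = 1 | obs) = 6/25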